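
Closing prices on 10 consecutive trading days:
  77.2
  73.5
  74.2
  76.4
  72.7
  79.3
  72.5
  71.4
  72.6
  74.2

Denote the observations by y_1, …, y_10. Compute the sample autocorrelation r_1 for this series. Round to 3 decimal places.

Mean ȳ = (77.2 + 73.5 + 74.2 + 76.4 + 72.7 + 79.3 + 72.5 + 71.4 + 72.6 + 74.2)/10 = 74.4000
Numerator Σ_{t=1}^{9}(y_t−ȳ)(y_{t+1}−ȳ) = -12.3200
Denominator Σ(y_t−ȳ)² = 55.4800
r_1 = -12.3200 / 55.4800 = -0.222

-0.222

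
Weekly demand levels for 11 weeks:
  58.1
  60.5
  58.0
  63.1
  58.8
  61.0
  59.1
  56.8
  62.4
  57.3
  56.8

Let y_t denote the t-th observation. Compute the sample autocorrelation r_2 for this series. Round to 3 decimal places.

Mean ȳ = (58.1 + 60.5 + 58.0 + 63.1 + 58.8 + 61.0 + 59.1 + 56.8 + 62.4 + 57.3 + 56.8)/11 = 59.2636
Numerator Σ_{t=1}^{9}(y_t−ȳ)(y_{t+2}−ȳ) = 5.8564
Denominator Σ(y_t−ȳ)² = 48.2855
r_2 = 5.8564 / 48.2855 = 0.121

0.121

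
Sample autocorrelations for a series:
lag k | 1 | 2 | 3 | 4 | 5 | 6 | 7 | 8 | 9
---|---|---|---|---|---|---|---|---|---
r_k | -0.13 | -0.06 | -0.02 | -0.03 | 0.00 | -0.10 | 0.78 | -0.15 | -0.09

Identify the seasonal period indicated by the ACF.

7

The largest autocorrelation is r_7 = 0.78; the remaining lags stay at or below 0.00.
The dominant spike at lag 7 indicates a seasonal period of 7.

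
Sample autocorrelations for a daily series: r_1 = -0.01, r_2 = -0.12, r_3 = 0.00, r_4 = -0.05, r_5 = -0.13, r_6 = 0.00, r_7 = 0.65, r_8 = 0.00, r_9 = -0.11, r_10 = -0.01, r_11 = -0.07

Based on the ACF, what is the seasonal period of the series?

The largest autocorrelation is r_7 = 0.65; the remaining lags stay at or below 0.00.
The dominant spike at lag 7 indicates a seasonal period of 7.

7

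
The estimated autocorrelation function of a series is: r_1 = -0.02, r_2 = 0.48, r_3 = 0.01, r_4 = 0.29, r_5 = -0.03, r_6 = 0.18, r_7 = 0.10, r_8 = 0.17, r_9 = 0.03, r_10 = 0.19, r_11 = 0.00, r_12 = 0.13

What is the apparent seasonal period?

2

The largest autocorrelation is r_2 = 0.48, with weaker echoes at lags 4 (0.29), 6 (0.18), 8 (0.17) and 10 (0.19); the remaining lags stay at or below 0.13.
The dominant spike at lag 2 indicates a seasonal period of 2.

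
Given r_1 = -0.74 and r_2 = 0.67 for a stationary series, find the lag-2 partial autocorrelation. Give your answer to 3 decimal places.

φ_{22} = (r_2 − r_1²) / (1 − r_1²)
r_1² = (-0.74)² = 0.5476
Numerator = 0.67 − 0.5476 = 0.1224; denominator = 1 − 0.5476 = 0.4524
φ_{22} = 0.1224 / 0.4524 = 0.271

0.271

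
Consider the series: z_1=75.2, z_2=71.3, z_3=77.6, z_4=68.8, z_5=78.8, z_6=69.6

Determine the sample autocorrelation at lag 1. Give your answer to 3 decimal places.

Mean z̄ = (75.2 + 71.3 + 77.6 + 68.8 + 78.8 + 69.6)/6 = 73.5500
Deviations from mean: 1.6500, -2.2500, 4.0500, -4.7500, 5.2500, -3.9500
Σ(z_t−z̄)(z_{t+1}−z̄) = (-3.7125) + (-9.1125) + (-19.2375) + (-24.9375) + (-20.7375) = -77.7375
Denominator Σ(z_t−z̄)² = 89.9150
r_1 = -77.7375 / 89.9150 = -0.865

-0.865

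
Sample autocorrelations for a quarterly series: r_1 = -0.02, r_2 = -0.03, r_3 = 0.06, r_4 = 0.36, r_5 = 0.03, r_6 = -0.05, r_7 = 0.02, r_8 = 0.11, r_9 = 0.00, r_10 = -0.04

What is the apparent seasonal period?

The largest autocorrelation is r_4 = 0.36; the remaining lags stay at or below 0.11.
The dominant spike at lag 4 indicates a seasonal period of 4.

4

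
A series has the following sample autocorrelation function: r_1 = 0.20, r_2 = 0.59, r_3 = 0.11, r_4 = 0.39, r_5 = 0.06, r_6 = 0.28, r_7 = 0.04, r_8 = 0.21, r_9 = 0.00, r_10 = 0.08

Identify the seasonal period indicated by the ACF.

2

The largest autocorrelation is r_2 = 0.59, with weaker echoes at lags 4 (0.39), 6 (0.28) and 8 (0.21); the remaining lags stay at or below 0.20.
The dominant spike at lag 2 indicates a seasonal period of 2.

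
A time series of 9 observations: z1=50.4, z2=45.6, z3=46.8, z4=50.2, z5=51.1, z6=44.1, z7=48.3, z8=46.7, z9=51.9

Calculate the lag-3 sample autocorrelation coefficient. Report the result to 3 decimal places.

-0.289

Mean z̄ = (50.4 + 45.6 + 46.8 + 50.2 + 51.1 + 44.1 + 48.3 + 46.7 + 51.9)/9 = 48.3444
Σ(z_t−z̄)(z_{t+3}−z̄) = (3.8142) + (-7.5625) + (6.5553) + (-0.0825) + (-4.5314) + (-15.0914) = -16.8981
Denominator Σ(z_t−z̄)² = 58.5422
r_3 = -16.8981 / 58.5422 = -0.289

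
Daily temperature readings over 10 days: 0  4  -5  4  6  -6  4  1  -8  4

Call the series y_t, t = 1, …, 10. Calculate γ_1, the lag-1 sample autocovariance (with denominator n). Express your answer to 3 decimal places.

Mean ȳ = (0 + 4 − 5 + 4 + 6 − 6 + 4 + 1 − 8 + 4)/10 = 0.4000
Σ_{t=1}^{9}(y_t−ȳ)(y_{t+1}−ȳ) = -112.1600
γ_1 = -112.1600 / 10 = -11.216

-11.216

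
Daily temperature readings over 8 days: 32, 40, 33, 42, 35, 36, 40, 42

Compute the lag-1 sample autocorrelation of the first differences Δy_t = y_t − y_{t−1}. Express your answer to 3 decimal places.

First differences Δy: 8, -7, 9, -7, 1, 4, 2
Mean of differences = 1.4286
Numerator Σ(Δy_t−Δȳ)(Δy_{t+1}−Δȳ) = -179.0408
Denominator Σ(Δy_t−Δȳ)² = 249.7143
r_1(Δy) = -179.0408 / 249.7143 = -0.717

-0.717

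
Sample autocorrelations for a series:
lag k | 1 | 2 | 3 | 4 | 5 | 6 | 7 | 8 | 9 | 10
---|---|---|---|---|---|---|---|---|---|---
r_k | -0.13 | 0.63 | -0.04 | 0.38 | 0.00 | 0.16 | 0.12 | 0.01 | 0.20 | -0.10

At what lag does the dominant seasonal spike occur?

2

The largest autocorrelation is r_2 = 0.63, with a weaker echo at lag 4 (0.38); the remaining lags stay at or below 0.20.
The dominant spike at lag 2 indicates a seasonal period of 2.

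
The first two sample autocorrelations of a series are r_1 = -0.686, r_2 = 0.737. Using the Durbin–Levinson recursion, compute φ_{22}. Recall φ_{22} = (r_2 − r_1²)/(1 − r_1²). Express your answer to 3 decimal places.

0.503

φ_{22} = (r_2 − r_1²) / (1 − r_1²)
r_1² = (-0.686)² = 0.470596
Numerator = 0.737 − 0.4706 = 0.2664; denominator = 1 − 0.4706 = 0.5294
φ_{22} = 0.2664 / 0.5294 = 0.503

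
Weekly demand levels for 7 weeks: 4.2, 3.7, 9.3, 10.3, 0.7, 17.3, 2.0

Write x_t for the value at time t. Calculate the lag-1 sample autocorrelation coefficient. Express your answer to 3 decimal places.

Mean x̄ = (4.2 + 3.7 + 9.3 + 10.3 + 0.7 + 17.3 + 2.0)/7 = 6.7857
Numerator Σ_{t=1}^{6}(x_t−x̄)(x_{t+1}−x̄) = -126.6359
Denominator Σ(x_t−x̄)² = 205.3686
r_1 = -126.6359 / 205.3686 = -0.617

-0.617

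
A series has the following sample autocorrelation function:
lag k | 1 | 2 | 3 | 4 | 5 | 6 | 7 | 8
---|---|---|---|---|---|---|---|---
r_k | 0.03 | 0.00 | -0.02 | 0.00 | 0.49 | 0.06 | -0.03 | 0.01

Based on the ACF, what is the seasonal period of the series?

The largest autocorrelation is r_5 = 0.49; the remaining lags stay at or below 0.06.
The dominant spike at lag 5 indicates a seasonal period of 5.

5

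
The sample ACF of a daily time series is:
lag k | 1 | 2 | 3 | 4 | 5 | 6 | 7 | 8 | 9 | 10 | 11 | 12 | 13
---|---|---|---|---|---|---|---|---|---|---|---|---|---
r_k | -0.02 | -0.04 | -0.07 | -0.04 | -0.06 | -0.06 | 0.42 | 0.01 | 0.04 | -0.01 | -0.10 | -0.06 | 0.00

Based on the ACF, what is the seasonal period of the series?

7

The largest autocorrelation is r_7 = 0.42; the remaining lags stay at or below 0.04.
The dominant spike at lag 7 indicates a seasonal period of 7.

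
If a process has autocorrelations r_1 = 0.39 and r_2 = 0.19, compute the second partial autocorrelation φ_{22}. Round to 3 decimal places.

0.045

φ_{22} = (r_2 − r_1²) / (1 − r_1²)
r_1² = (0.39)² = 0.1521
Numerator = 0.19 − 0.1521 = 0.0379; denominator = 1 − 0.1521 = 0.8479
φ_{22} = 0.0379 / 0.8479 = 0.045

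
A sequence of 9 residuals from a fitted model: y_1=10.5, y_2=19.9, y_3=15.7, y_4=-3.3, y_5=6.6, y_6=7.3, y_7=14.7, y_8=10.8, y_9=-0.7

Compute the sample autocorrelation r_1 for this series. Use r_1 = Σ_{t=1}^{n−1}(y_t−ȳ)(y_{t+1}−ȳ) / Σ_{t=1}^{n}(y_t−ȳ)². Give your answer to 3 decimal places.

Mean ȳ = (10.5 + 19.9 + 15.7 − 3.3 + 6.6 + 7.3 + 14.7 + 10.8 − 0.7)/9 = 9.0556
Numerator Σ_{t=1}^{8}(y_t−ȳ)(y_{t+1}−ȳ) = 23.1936
Denominator Σ(y_t−ȳ)² = 455.6822
r_1 = 23.1936 / 455.6822 = 0.051

0.051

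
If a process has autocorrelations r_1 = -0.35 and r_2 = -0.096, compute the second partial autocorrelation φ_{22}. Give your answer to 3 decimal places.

-0.249

φ_{22} = (r_2 − r_1²) / (1 − r_1²)
r_1² = (-0.35)² = 0.1225
Numerator = -0.096 − 0.1225 = -0.2185; denominator = 1 − 0.1225 = 0.8775
φ_{22} = -0.2185 / 0.8775 = -0.249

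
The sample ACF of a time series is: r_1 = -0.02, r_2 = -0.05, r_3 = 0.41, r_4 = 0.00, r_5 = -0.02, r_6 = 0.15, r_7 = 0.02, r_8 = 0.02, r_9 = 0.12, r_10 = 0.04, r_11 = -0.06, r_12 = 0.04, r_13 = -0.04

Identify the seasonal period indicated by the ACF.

The largest autocorrelation is r_3 = 0.41, with a weaker echo at lag 6 (0.15); the remaining lags stay at or below 0.12.
The dominant spike at lag 3 indicates a seasonal period of 3.

3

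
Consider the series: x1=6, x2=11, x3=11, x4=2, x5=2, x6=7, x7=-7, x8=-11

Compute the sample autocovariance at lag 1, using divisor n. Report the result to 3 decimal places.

22.482

Mean x̄ = (6 + 11 + 11 + 2 + 2 + 7 − 7 − 11)/8 = 2.6250
Σ_{t=1}^{7}(x_t−x̄)(x_{t+1}−x̄) = 179.8594
γ_1 = 179.8594 / 8 = 22.482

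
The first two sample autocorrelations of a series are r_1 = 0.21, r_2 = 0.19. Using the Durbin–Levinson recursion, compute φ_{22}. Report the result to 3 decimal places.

0.153

φ_{22} = (r_2 − r_1²) / (1 − r_1²)
r_1² = (0.21)² = 0.0441
Numerator = 0.19 − 0.0441 = 0.1459; denominator = 1 − 0.0441 = 0.9559
φ_{22} = 0.1459 / 0.9559 = 0.153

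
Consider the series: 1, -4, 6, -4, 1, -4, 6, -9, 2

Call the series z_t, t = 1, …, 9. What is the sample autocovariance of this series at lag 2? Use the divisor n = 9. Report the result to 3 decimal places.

11.129

Mean z̄ = (1 − 4 + 6 − 4 + 1 − 4 + 6 − 9 + 2)/9 = -0.5556
Σ_{t=1}^{7}(z_t−z̄)(z_{t+2}−z̄) = 100.1605
γ_2 = 100.1605 / 9 = 11.129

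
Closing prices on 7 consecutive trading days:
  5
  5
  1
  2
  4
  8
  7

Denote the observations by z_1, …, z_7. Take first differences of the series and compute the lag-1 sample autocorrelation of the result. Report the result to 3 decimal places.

0.024

First differences Δz: 0, -4, 1, 2, 4, -1
Mean of differences = 0.3333
Numerator Σ(Δz_t−Δz̄)(Δz_{t+1}−Δz̄) = 0.8889
Denominator Σ(Δz_t−Δz̄)² = 37.3333
r_1(Δz) = 0.8889 / 37.3333 = 0.024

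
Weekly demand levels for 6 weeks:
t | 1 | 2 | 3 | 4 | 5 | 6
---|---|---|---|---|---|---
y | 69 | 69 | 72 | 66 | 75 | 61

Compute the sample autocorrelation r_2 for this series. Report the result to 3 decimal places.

Mean ȳ = (69 + 69 + 72 + 66 + 75 + 61)/6 = 68.6667
Deviations from mean: 0.3333, 0.3333, 3.3333, -2.6667, 6.3333, -7.6667
Numerator Σ_{t=1}^{4}(y_t−ȳ)(y_{t+2}−ȳ) = 41.7778
Denominator Σ(y_t−ȳ)² = 117.3333
r_2 = 41.7778 / 117.3333 = 0.356

0.356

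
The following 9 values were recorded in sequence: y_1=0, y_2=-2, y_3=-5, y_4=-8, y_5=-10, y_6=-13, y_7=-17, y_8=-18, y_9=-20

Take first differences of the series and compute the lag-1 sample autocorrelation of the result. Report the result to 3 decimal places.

-0.208

First differences Δy: -2, -3, -3, -2, -3, -4, -1, -2
Mean of differences = -2.5000
Numerator Σ(Δy_t−Δȳ)(Δy_{t+1}−Δȳ) = -1.2500
Denominator Σ(Δy_t−Δȳ)² = 6.0000
r_1(Δy) = -1.2500 / 6.0000 = -0.208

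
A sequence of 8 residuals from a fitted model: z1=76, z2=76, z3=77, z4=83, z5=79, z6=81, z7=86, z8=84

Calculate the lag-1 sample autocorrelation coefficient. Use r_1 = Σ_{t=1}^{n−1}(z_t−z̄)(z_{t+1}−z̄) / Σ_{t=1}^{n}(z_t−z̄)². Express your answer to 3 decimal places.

0.429

Mean z̄ = (76 + 76 + 77 + 83 + 79 + 81 + 86 + 84)/8 = 80.2500
Deviations from mean: -4.2500, -4.2500, -3.2500, 2.7500, -1.2500, 0.7500, 5.7500, 3.7500
Σ(z_t−z̄)(z_{t+1}−z̄) = (18.0625) + (13.8125) + (-8.9375) + (-3.4375) + (-0.9375) + (4.3125) + (21.5625) = 44.4375
Denominator Σ(z_t−z̄)² = 103.5000
r_1 = 44.4375 / 103.5000 = 0.429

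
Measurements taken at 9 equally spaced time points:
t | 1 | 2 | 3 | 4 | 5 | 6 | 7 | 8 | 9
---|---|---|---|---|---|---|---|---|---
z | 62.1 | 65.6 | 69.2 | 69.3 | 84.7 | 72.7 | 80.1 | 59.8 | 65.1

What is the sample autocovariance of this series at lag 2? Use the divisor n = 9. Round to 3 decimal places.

7.910

Mean z̄ = (62.1 + 65.6 + 69.2 + 69.3 + 84.7 + 72.7 + 80.1 + 59.8 + 65.1)/9 = 69.8444
Σ_{t=1}^{7}(z_t−z̄)(z_{t+2}−z̄) = 71.1860
γ_2 = 71.1860 / 9 = 7.910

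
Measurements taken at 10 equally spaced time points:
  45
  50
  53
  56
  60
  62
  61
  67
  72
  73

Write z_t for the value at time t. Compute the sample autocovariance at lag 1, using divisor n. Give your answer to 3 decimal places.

Mean z̄ = (45 + 50 + 53 + 56 + 60 + 62 + 61 + 67 + 72 + 73)/10 = 59.9000
Σ_{t=1}^{9}(z_t−z̄)(z_{t+1}−z̄) = 497.0900
γ_1 = 497.0900 / 10 = 49.709

49.709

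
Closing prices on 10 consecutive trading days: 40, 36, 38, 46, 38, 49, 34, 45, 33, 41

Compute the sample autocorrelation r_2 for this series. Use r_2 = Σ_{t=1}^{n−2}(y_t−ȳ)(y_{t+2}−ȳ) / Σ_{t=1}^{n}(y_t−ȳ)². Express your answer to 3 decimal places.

0.548

Mean ȳ = (40 + 36 + 38 + 46 + 38 + 49 + 34 + 45 + 33 + 41)/10 = 40.0000
Numerator Σ_{t=1}^{8}(y_t−ȳ)(y_{t+2}−ȳ) = 138.0000
Denominator Σ(y_t−ȳ)² = 252.0000
r_2 = 138.0000 / 252.0000 = 0.548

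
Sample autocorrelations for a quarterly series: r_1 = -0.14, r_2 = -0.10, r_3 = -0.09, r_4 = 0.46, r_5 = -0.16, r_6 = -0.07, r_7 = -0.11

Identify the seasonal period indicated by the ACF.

4

The largest autocorrelation is r_4 = 0.46; the remaining lags stay at or below -0.07.
The dominant spike at lag 4 indicates a seasonal period of 4.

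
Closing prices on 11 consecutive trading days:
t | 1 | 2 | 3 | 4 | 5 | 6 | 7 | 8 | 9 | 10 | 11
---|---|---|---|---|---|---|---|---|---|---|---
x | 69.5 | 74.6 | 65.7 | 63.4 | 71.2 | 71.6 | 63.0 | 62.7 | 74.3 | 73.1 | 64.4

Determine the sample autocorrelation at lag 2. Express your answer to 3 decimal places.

Mean x̄ = (69.5 + 74.6 + 65.7 + 63.4 + 71.2 + 71.6 + 63.0 + 62.7 + 74.3 + 73.1 + 64.4)/11 = 68.5000
Numerator Σ_{t=1}^{9}(x_t−x̄)(x_{t+2}−x̄) = -172.4700
Denominator Σ(x_t−x̄)² = 224.4600
r_2 = -172.4700 / 224.4600 = -0.768

-0.768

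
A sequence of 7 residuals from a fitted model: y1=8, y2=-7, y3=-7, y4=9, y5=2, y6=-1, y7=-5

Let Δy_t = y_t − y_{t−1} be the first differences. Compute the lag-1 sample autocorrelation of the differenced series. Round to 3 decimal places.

-0.134

First differences Δy: -15, 0, 16, -7, -3, -4
Mean of differences = -2.1667
Numerator Σ(Δy_t−Δȳ)(Δy_{t+1}−Δȳ) = -70.6944
Denominator Σ(Δy_t−Δȳ)² = 526.8333
r_1(Δy) = -70.6944 / 526.8333 = -0.134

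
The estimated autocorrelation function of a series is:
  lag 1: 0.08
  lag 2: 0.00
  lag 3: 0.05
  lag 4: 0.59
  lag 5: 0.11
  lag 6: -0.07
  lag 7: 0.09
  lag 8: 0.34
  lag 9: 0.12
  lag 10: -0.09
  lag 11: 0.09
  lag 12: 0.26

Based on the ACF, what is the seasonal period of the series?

4

The largest autocorrelation is r_4 = 0.59, with weaker echoes at lags 8 (0.34) and 12 (0.26); the remaining lags stay at or below 0.12.
The dominant spike at lag 4 indicates a seasonal period of 4.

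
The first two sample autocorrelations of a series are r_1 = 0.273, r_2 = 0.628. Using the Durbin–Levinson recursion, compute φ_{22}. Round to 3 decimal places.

0.598

φ_{22} = (r_2 − r_1²) / (1 − r_1²)
r_1² = (0.273)² = 0.074529
Numerator = 0.628 − 0.0745 = 0.5535; denominator = 1 − 0.0745 = 0.9255
φ_{22} = 0.5535 / 0.9255 = 0.598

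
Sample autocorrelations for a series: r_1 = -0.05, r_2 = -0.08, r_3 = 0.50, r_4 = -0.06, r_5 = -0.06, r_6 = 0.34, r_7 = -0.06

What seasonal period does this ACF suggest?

3

The largest autocorrelation is r_3 = 0.50, with a weaker echo at lag 6 (0.34); the remaining lags stay at or below -0.05.
The dominant spike at lag 3 indicates a seasonal period of 3.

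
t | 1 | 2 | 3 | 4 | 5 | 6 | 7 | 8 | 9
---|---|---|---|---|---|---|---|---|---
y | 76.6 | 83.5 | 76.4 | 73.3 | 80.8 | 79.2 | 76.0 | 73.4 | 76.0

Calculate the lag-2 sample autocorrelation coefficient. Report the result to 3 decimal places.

-0.502

Mean ȳ = (76.6 + 83.5 + 76.4 + 73.3 + 80.8 + 79.2 + 76.0 + 73.4 + 76.0)/9 = 77.2444
Numerator Σ_{t=1}^{7}(y_t−ȳ)(y_{t+2}−ȳ) = -45.2406
Denominator Σ(y_t−ȳ)² = 90.1622
r_2 = -45.2406 / 90.1622 = -0.502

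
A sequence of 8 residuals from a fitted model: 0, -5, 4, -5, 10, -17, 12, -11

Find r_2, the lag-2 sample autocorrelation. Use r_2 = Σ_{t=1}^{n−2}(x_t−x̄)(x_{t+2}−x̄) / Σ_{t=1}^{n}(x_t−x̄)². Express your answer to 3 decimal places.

0.627

Mean x̄ = (0 − 5 + 4 − 5 + 10 − 17 + 12 − 11)/8 = -1.5000
Deviations from mean: 1.5000, -3.5000, 5.5000, -3.5000, 11.5000, -15.5000, 13.5000, -9.5000
Σ(x_t−x̄)(x_{t+2}−x̄) = (8.2500) + (12.2500) + (63.2500) + (54.2500) + (155.2500) + (147.2500) = 440.5000
Denominator Σ(x_t−x̄)² = 702.0000
r_2 = 440.5000 / 702.0000 = 0.627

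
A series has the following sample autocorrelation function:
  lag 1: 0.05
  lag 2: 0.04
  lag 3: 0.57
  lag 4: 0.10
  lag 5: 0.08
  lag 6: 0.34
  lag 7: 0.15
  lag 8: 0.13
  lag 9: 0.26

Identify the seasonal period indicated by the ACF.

3

The largest autocorrelation is r_3 = 0.57, with weaker echoes at lags 6 (0.34) and 9 (0.26); the remaining lags stay at or below 0.15.
The dominant spike at lag 3 indicates a seasonal period of 3.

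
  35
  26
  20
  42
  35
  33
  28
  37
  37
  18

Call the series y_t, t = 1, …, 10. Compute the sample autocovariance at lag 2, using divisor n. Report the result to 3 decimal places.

-21.792

Mean ȳ = (35 + 26 + 20 + 42 + 35 + 33 + 28 + 37 + 37 + 18)/10 = 31.1000
Σ_{t=1}^{8}(y_t−ȳ)(y_{t+2}−ȳ) = -217.9200
γ_2 = -217.9200 / 10 = -21.792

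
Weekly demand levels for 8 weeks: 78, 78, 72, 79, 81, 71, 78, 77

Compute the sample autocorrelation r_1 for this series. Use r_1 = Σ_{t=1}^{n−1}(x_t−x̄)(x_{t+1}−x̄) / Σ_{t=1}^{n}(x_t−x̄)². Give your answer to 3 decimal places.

-0.441

Mean x̄ = (78 + 78 + 72 + 79 + 81 + 71 + 78 + 77)/8 = 76.7500
Deviations from mean: 1.2500, 1.2500, -4.7500, 2.2500, 4.2500, -5.7500, 1.2500, 0.2500
Σ(x_t−x̄)(x_{t+1}−x̄) = (1.5625) + (-5.9375) + (-10.6875) + (9.5625) + (-24.4375) + (-7.1875) + (0.3125) = -36.8125
Denominator Σ(x_t−x̄)² = 83.5000
r_1 = -36.8125 / 83.5000 = -0.441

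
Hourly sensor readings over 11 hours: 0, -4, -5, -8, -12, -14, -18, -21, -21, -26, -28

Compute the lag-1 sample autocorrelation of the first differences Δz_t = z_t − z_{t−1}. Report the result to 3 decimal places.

-0.576

First differences Δz: -4, -1, -3, -4, -2, -4, -3, 0, -5, -2
Mean of differences = -2.8000
Numerator Σ(Δz_t−Δz̄)(Δz_{t+1}−Δz̄) = -12.4400
Denominator Σ(Δz_t−Δz̄)² = 21.6000
r_1(Δz) = -12.4400 / 21.6000 = -0.576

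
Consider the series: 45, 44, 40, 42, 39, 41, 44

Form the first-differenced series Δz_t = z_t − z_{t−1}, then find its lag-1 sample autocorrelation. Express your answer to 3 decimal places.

First differences Δz: -1, -4, 2, -3, 2, 3
Mean of differences = -0.1667
Numerator Σ(Δz_t−Δz̄)(Δz_{t+1}−Δz̄) = -10.5278
Denominator Σ(Δz_t−Δz̄)² = 42.8333
r_1(Δz) = -10.5278 / 42.8333 = -0.246

-0.246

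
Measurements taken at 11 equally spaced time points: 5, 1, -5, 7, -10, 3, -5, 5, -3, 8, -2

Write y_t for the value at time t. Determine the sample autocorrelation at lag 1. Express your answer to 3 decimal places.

-0.689

Mean ȳ = (5 + 1 − 5 + 7 − 10 + 3 − 5 + 5 − 3 + 8 − 2)/11 = 0.3636
Numerator Σ_{t=1}^{10}(y_t−ȳ)(y_{t+1}−ȳ) = -230.4959
Denominator Σ(y_t−ȳ)² = 334.5455
r_1 = -230.4959 / 334.5455 = -0.689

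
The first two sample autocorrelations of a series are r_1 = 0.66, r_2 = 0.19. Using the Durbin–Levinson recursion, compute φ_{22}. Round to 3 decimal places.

-0.435

φ_{22} = (r_2 − r_1²) / (1 − r_1²)
r_1² = (0.66)² = 0.4356
Numerator = 0.19 − 0.4356 = -0.2456; denominator = 1 − 0.4356 = 0.5644
φ_{22} = -0.2456 / 0.5644 = -0.435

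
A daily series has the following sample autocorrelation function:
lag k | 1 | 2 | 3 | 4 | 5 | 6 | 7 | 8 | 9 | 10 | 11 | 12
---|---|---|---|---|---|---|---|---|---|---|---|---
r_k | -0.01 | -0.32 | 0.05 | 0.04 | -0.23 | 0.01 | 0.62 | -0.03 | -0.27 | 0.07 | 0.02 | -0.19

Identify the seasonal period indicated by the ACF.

7

The largest autocorrelation is r_7 = 0.62; the remaining lags stay at or below 0.07.
The dominant spike at lag 7 indicates a seasonal period of 7.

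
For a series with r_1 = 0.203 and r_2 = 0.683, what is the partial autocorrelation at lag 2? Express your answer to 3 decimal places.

0.669

φ_{22} = (r_2 − r_1²) / (1 − r_1²)
r_1² = (0.203)² = 0.041209
Numerator = 0.683 − 0.0412 = 0.6418; denominator = 1 − 0.0412 = 0.9588
φ_{22} = 0.6418 / 0.9588 = 0.669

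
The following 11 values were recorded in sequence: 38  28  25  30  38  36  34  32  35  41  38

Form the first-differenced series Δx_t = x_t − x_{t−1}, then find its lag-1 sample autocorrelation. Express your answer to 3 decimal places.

0.155

First differences Δx: -10, -3, 5, 8, -2, -2, -2, 3, 6, -3
Mean of differences = 0.0000
Numerator Σ(Δx_t−Δx̄)(Δx_{t+1}−Δx̄) = 41.0000
Denominator Σ(Δx_t−Δx̄)² = 264.0000
r_1(Δx) = 41.0000 / 264.0000 = 0.155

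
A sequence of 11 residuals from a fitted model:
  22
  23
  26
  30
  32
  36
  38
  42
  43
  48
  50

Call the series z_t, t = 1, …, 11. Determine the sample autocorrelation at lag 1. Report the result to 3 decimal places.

Mean z̄ = (22 + 23 + 26 + 30 + 32 + 36 + 38 + 42 + 43 + 48 + 50)/11 = 35.4545
Numerator Σ_{t=1}^{10}(z_t−z̄)(z_{t+1}−z̄) = 698.4298
Denominator Σ(z_t−z̄)² = 942.7273
r_1 = 698.4298 / 942.7273 = 0.741

0.741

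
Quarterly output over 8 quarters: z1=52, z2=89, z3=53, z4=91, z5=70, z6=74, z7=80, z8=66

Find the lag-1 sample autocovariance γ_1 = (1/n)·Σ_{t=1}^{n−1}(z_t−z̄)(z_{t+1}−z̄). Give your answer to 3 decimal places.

Mean z̄ = (52 + 89 + 53 + 91 + 70 + 74 + 80 + 66)/8 = 71.8750
Σ_{t=1}^{7}(z_t−z̄)(z_{t+1}−z̄) = -1094.8906
γ_1 = -1094.8906 / 8 = -136.861

-136.861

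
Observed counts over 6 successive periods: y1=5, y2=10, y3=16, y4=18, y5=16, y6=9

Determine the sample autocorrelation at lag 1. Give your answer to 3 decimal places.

Mean ȳ = (5 + 10 + 16 + 18 + 16 + 9)/6 = 12.3333
Deviations from mean: -7.3333, -2.3333, 3.6667, 5.6667, 3.6667, -3.3333
Σ(y_t−ȳ)(y_{t+1}−ȳ) = (17.1111) + (-8.5556) + (20.7778) + (20.7778) + (-12.2222) = 37.8889
Denominator Σ(y_t−ȳ)² = 129.3333
r_1 = 37.8889 / 129.3333 = 0.293

0.293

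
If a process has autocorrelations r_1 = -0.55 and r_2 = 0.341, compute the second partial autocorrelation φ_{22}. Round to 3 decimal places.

0.055

φ_{22} = (r_2 − r_1²) / (1 − r_1²)
r_1² = (-0.55)² = 0.3025
Numerator = 0.341 − 0.3025 = 0.0385; denominator = 1 − 0.3025 = 0.6975
φ_{22} = 0.0385 / 0.6975 = 0.055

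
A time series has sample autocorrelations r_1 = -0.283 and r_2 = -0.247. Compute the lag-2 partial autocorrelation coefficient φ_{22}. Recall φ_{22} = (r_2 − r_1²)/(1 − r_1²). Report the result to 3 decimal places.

φ_{22} = (r_2 − r_1²) / (1 − r_1²)
r_1² = (-0.283)² = 0.080089
Numerator = -0.247 − 0.0801 = -0.3271; denominator = 1 − 0.0801 = 0.9199
φ_{22} = -0.3271 / 0.9199 = -0.356

-0.356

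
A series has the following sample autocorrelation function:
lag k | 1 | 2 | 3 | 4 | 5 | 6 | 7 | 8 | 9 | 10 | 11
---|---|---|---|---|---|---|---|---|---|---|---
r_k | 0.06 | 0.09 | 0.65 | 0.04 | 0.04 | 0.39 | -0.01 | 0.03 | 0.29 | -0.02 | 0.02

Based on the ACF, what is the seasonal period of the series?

3

The largest autocorrelation is r_3 = 0.65, with weaker echoes at lags 6 (0.39) and 9 (0.29); the remaining lags stay at or below 0.09.
The dominant spike at lag 3 indicates a seasonal period of 3.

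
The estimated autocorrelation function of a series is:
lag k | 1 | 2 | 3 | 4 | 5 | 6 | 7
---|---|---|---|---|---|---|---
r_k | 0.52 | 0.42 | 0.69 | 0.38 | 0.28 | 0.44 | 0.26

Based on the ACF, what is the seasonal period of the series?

3

The largest autocorrelation is r_3 = 0.69; the remaining lags stay at or below 0.52. The elevated value at lag 1 (0.52), dropping to 0.42 at lag 2, reflects decaying short-term dependence rather than seasonality.
The dominant spike at lag 3 indicates a seasonal period of 3.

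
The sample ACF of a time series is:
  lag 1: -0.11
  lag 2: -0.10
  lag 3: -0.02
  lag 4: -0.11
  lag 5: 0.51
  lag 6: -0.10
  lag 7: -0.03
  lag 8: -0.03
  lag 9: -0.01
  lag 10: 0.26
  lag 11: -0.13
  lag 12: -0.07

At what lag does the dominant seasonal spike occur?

The largest autocorrelation is r_5 = 0.51, with a weaker echo at lag 10 (0.26); the remaining lags stay at or below -0.01.
The dominant spike at lag 5 indicates a seasonal period of 5.

5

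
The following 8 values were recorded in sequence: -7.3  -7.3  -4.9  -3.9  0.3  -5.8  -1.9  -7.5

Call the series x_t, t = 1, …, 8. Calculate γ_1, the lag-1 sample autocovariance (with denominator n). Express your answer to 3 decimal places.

-0.612

Mean x̄ = (-7.3 − 7.3 − 4.9 − 3.9 + 0.3 − 5.8 − 1.9 − 7.5)/8 = -4.7875
Σ_{t=1}^{7}(x_t−x̄)(x_{t+1}−x̄) = -4.8964
γ_1 = -4.8964 / 8 = -0.612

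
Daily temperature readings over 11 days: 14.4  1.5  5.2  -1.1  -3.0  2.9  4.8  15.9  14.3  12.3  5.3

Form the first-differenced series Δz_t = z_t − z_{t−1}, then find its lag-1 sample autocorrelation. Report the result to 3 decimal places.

-0.068

First differences Δz: -12.9, 3.7, -6.3, -1.9, 5.9, 1.9, 11.1, -1.6, -2.0, -7.0
Mean of differences = -0.9100
Numerator Σ(Δz_t−Δz̄)(Δz_{t+1}−Δz̄) = -29.5401
Denominator Σ(Δz_t−Δz̄)² = 432.3090
r_1(Δz) = -29.5401 / 432.3090 = -0.068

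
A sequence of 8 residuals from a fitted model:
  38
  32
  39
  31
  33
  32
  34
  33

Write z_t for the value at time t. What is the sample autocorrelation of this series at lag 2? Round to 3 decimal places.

Mean z̄ = (38 + 32 + 39 + 31 + 33 + 32 + 34 + 33)/8 = 34.0000
Deviations from mean: 4.0000, -2.0000, 5.0000, -3.0000, -1.0000, -2.0000, 0.0000, -1.0000
Σ(z_t−z̄)(z_{t+2}−z̄) = (20.0000) + (6.0000) + (-5.0000) + (6.0000) + (0.0000) + (2.0000) = 29.0000
Denominator Σ(z_t−z̄)² = 60.0000
r_2 = 29.0000 / 60.0000 = 0.483

0.483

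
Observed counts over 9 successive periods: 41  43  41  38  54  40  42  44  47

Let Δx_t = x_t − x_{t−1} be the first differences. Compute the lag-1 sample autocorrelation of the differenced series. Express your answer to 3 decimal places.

-0.601

First differences Δx: 2, -2, -3, 16, -14, 2, 2, 3
Mean of differences = 0.7500
Numerator Σ(Δx_t−Δx̄)(Δx_{t+1}−Δx̄) = -289.3125
Denominator Σ(Δx_t−Δx̄)² = 481.5000
r_1(Δx) = -289.3125 / 481.5000 = -0.601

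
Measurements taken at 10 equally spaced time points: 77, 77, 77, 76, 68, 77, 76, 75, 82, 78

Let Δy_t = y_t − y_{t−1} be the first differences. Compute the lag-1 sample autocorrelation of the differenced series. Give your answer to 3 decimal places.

-0.505

First differences Δy: 0, 0, -1, -8, 9, -1, -1, 7, -4
Mean of differences = 0.1111
Numerator Σ(Δy_t−Δȳ)(Δy_{t+1}−Δȳ) = -107.5679
Denominator Σ(Δy_t−Δȳ)² = 212.8889
r_1(Δy) = -107.5679 / 212.8889 = -0.505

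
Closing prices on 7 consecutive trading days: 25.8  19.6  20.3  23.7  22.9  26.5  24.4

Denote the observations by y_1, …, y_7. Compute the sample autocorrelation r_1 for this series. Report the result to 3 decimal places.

0.068

Mean ȳ = (25.8 + 19.6 + 20.3 + 23.7 + 22.9 + 26.5 + 24.4)/7 = 23.3143
Deviations from mean: 2.4857, -3.7143, -3.0143, 0.3857, -0.4143, 3.1857, 1.0857
Numerator Σ_{t=1}^{6}(y_t−ȳ)(y_{t+1}−ȳ) = 2.7798
Denominator Σ(y_t−ȳ)² = 40.7086
r_1 = 2.7798 / 40.7086 = 0.068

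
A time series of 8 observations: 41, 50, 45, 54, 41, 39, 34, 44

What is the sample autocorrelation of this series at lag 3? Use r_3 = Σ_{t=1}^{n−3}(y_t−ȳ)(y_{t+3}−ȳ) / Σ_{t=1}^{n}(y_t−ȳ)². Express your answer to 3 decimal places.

-0.540

Mean ȳ = (41 + 50 + 45 + 54 + 41 + 39 + 34 + 44)/8 = 43.5000
Deviations from mean: -2.5000, 6.5000, 1.5000, 10.5000, -2.5000, -4.5000, -9.5000, 0.5000
Σ(y_t−ȳ)(y_{t+3}−ȳ) = (-26.2500) + (-16.2500) + (-6.7500) + (-99.7500) + (-1.2500) = -150.2500
Denominator Σ(y_t−ȳ)² = 278.0000
r_3 = -150.2500 / 278.0000 = -0.540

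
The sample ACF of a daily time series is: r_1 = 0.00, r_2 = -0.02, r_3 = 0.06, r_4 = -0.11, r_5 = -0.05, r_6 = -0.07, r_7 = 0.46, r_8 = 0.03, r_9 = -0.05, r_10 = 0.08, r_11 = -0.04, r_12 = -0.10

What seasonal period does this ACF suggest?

The largest autocorrelation is r_7 = 0.46; the remaining lags stay at or below 0.08.
The dominant spike at lag 7 indicates a seasonal period of 7.

7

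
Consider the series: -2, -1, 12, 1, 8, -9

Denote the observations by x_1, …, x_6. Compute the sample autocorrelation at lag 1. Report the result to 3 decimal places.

-0.335

Mean x̄ = (-2 − 1 + 12 + 1 + 8 − 9)/6 = 1.5000
Numerator Σ_{t=1}^{5}(x_t−x̄)(x_{t+1}−x̄) = -94.2500
Denominator Σ(x_t−x̄)² = 281.5000
r_1 = -94.2500 / 281.5000 = -0.335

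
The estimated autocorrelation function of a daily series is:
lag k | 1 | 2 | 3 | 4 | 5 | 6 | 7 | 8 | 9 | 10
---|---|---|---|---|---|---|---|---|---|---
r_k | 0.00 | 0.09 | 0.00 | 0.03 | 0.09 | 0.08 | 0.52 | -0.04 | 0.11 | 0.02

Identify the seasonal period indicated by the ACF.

The largest autocorrelation is r_7 = 0.52; the remaining lags stay at or below 0.11.
The dominant spike at lag 7 indicates a seasonal period of 7.

7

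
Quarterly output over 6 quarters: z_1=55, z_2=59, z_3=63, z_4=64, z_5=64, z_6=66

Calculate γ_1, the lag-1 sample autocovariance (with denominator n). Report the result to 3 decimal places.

5.384

Mean z̄ = (55 + 59 + 63 + 64 + 64 + 66)/6 = 61.8333
Σ_{t=1}^{5}(z_t−z̄)(z_{t+1}−z̄) = 32.3056
γ_1 = 32.3056 / 6 = 5.384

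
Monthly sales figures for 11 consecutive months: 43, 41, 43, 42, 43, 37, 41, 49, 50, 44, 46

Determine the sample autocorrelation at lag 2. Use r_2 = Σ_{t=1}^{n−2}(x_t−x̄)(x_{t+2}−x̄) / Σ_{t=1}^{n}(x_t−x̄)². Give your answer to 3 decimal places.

-0.130

Mean x̄ = (43 + 41 + 43 + 42 + 43 + 37 + 41 + 49 + 50 + 44 + 46)/11 = 43.5455
Numerator Σ_{t=1}^{9}(x_t−x̄)(x_{t+2}−x̄) = -17.7769
Denominator Σ(x_t−x̄)² = 136.7273
r_2 = -17.7769 / 136.7273 = -0.130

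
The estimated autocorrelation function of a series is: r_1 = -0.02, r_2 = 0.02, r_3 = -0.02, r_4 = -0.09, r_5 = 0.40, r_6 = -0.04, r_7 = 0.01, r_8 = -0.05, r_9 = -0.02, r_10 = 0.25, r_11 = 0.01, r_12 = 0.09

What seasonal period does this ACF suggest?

The largest autocorrelation is r_5 = 0.40, with a weaker echo at lag 10 (0.25); the remaining lags stay at or below 0.09.
The dominant spike at lag 5 indicates a seasonal period of 5.

5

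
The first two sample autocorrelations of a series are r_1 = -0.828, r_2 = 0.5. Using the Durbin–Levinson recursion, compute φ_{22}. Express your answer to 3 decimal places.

φ_{22} = (r_2 − r_1²) / (1 − r_1²)
r_1² = (-0.828)² = 0.685584
Numerator = 0.5 − 0.6856 = -0.1856; denominator = 1 − 0.6856 = 0.3144
φ_{22} = -0.1856 / 0.3144 = -0.590

-0.590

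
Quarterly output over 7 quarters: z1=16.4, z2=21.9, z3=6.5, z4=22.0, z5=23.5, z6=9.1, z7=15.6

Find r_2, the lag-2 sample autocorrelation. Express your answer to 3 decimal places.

-0.326

Mean z̄ = (16.4 + 21.9 + 6.5 + 22.0 + 23.5 + 9.1 + 15.6)/7 = 16.4286
Deviations from mean: -0.0286, 5.4714, -9.9286, 5.5714, 7.0714, -7.3286, -0.8286
Σ(z_t−z̄)(z_{t+2}−z̄) = (0.2837) + (30.4837) + (-70.2092) + (-40.8306) + (-5.8592) = -86.1316
Denominator Σ(z_t−z̄)² = 263.9543
r_2 = -86.1316 / 263.9543 = -0.326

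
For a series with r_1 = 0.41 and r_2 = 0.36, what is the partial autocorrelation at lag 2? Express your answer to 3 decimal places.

φ_{22} = (r_2 − r_1²) / (1 − r_1²)
r_1² = (0.41)² = 0.1681
Numerator = 0.36 − 0.1681 = 0.1919; denominator = 1 − 0.1681 = 0.8319
φ_{22} = 0.1919 / 0.8319 = 0.231

0.231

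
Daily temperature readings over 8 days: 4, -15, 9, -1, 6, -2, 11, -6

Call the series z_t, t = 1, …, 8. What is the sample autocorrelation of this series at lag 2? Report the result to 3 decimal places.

Mean z̄ = (4 − 15 + 9 − 1 + 6 − 2 + 11 − 6)/8 = 0.7500
Deviations from mean: 3.2500, -15.7500, 8.2500, -1.7500, 5.2500, -2.7500, 10.2500, -6.7500
Numerator Σ_{t=1}^{6}(z_t−z̄)(z_{t+2}−z̄) = 174.8750
Denominator Σ(z_t−z̄)² = 515.5000
r_2 = 174.8750 / 515.5000 = 0.339

0.339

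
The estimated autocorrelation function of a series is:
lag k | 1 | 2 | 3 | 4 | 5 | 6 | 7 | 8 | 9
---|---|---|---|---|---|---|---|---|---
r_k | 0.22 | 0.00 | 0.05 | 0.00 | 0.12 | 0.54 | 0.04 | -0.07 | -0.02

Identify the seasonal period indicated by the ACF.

6

The largest autocorrelation is r_6 = 0.54; the remaining lags stay at or below 0.22. The elevated value at lag 1 (0.22), dropping to 0.00 at lag 2, reflects decaying short-term dependence rather than seasonality.
The dominant spike at lag 6 indicates a seasonal period of 6.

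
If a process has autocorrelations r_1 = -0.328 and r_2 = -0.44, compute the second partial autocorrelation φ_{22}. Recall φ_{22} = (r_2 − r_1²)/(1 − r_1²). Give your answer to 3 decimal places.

φ_{22} = (r_2 − r_1²) / (1 − r_1²)
r_1² = (-0.328)² = 0.107584
Numerator = -0.44 − 0.1076 = -0.5476; denominator = 1 − 0.1076 = 0.8924
φ_{22} = -0.5476 / 0.8924 = -0.614

-0.614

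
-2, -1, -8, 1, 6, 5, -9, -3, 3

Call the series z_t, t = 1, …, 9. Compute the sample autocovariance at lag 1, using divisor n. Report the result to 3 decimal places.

0.246

Mean z̄ = (-2 − 1 − 8 + 1 + 6 + 5 − 9 − 3 + 3)/9 = -0.8889
Σ_{t=1}^{8}(z_t−z̄)(z_{t+1}−z̄) = 2.2099
γ_1 = 2.2099 / 9 = 0.246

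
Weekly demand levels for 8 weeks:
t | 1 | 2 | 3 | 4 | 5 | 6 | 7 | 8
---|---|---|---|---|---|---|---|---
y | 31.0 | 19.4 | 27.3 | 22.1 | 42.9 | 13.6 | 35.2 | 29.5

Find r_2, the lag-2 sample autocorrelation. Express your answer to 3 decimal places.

0.343

Mean ȳ = (31.0 + 19.4 + 27.3 + 22.1 + 42.9 + 13.6 + 35.2 + 29.5)/8 = 27.6250
Deviations from mean: 3.3750, -8.2250, -0.3250, -5.5250, 15.2750, -14.0250, 7.5750, 1.8750
Σ(y_t−ȳ)(y_{t+2}−ȳ) = (-1.0969) + (45.4431) + (-4.9644) + (77.4881) + (115.7081) + (-26.2969) = 206.2813
Denominator Σ(y_t−ȳ)² = 600.5950
r_2 = 206.2813 / 600.5950 = 0.343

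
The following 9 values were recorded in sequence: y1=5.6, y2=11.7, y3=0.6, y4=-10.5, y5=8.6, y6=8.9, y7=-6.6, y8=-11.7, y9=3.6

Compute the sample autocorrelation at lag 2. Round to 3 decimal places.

-0.645

Mean ȳ = (5.6 + 11.7 + 0.6 − 10.5 + 8.6 + 8.9 − 6.6 − 11.7 + 3.6)/9 = 1.1333
Numerator Σ_{t=1}^{7}(y_t−ȳ)(y_{t+2}−ȳ) = -396.1322
Denominator Σ(y_t−ȳ)² = 613.8800
r_2 = -396.1322 / 613.8800 = -0.645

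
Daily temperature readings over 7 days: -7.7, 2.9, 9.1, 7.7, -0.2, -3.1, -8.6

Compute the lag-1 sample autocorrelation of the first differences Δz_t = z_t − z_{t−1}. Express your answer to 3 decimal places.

0.418

First differences Δz: 10.6, 6.2, -1.4, -7.9, -2.9, -5.5
Mean of differences = -0.1500
Numerator Σ(Δz_t−Δz̄)(Δz_{t+1}−Δz̄) = 106.0375
Denominator Σ(Δz_t−Δz̄)² = 253.6950
r_1(Δz) = 106.0375 / 253.6950 = 0.418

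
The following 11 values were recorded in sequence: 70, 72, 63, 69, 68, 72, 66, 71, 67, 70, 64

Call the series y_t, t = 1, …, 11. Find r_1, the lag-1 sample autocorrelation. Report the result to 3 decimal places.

-0.490

Mean ȳ = (70 + 72 + 63 + 69 + 68 + 72 + 66 + 71 + 67 + 70 + 64)/11 = 68.3636
Numerator Σ_{t=1}^{10}(y_t−ȳ)(y_{t+1}−ȳ) = -46.3140
Denominator Σ(y_t−ȳ)² = 94.5455
r_1 = -46.3140 / 94.5455 = -0.490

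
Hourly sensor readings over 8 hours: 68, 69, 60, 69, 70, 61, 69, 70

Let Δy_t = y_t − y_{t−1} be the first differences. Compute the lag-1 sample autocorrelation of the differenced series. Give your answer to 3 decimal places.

-0.498

First differences Δy: 1, -9, 9, 1, -9, 8, 1
Mean of differences = 0.2857
Numerator Σ(Δy_t−Δȳ)(Δy_{t+1}−Δȳ) = -154.0816
Denominator Σ(Δy_t−Δȳ)² = 309.4286
r_1(Δy) = -154.0816 / 309.4286 = -0.498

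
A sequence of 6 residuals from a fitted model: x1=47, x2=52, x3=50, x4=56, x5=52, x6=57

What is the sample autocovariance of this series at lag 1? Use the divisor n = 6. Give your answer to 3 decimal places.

Mean x̄ = (47 + 52 + 50 + 56 + 52 + 57)/6 = 52.3333
Σ_{t=1}^{5}(x_t−x̄)(x_{t+1}−x̄) = -8.7778
γ_1 = -8.7778 / 6 = -1.463

-1.463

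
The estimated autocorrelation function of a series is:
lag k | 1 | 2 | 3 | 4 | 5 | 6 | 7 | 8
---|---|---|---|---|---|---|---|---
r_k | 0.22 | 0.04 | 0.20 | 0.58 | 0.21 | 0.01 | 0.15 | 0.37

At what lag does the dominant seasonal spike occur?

The largest autocorrelation is r_4 = 0.58, with a weaker echo at lag 8 (0.37); the remaining lags stay at or below 0.22.
The dominant spike at lag 4 indicates a seasonal period of 4.

4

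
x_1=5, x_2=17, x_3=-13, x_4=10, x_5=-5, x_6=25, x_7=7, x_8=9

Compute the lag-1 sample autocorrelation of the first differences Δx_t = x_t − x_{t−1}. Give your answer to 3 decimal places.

First differences Δx: 12, -30, 23, -15, 30, -18, 2
Mean of differences = 0.5714
Numerator Σ(Δx_t−Δx̄)(Δx_{t+1}−Δx̄) = -2415.6122
Denominator Σ(Δx_t−Δx̄)² = 3023.7143
r_1(Δx) = -2415.6122 / 3023.7143 = -0.799

-0.799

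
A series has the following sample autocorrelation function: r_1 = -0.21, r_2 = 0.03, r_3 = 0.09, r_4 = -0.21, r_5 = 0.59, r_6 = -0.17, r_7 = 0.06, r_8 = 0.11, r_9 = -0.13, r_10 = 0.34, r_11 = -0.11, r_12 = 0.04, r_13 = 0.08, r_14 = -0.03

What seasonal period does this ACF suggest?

The largest autocorrelation is r_5 = 0.59, with a weaker echo at lag 10 (0.34); the remaining lags stay at or below 0.11.
The dominant spike at lag 5 indicates a seasonal period of 5.

5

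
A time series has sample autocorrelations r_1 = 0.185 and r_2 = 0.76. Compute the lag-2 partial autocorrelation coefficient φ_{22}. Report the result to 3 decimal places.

φ_{22} = (r_2 − r_1²) / (1 − r_1²)
r_1² = (0.185)² = 0.034225
Numerator = 0.76 − 0.0342 = 0.7258; denominator = 1 − 0.0342 = 0.9658
φ_{22} = 0.7258 / 0.9658 = 0.751

0.751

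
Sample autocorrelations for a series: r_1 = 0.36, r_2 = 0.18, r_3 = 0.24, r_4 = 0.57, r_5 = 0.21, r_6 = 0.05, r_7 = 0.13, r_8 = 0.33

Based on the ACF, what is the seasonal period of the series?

4

The largest autocorrelation is r_4 = 0.57; the remaining lags stay at or below 0.36. The elevated value at lag 1 (0.36), dropping to 0.18 at lag 2, reflects decaying short-term dependence rather than seasonality.
The dominant spike at lag 4 indicates a seasonal period of 4.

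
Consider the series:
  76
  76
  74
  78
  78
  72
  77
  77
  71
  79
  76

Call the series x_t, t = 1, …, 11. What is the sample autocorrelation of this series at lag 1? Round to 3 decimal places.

Mean x̄ = (76 + 76 + 74 + 78 + 78 + 72 + 77 + 77 + 71 + 79 + 76)/11 = 75.8182
Numerator Σ_{t=1}^{10}(x_t−x̄)(x_{t+1}−x̄) = -31.3967
Denominator Σ(x_t−x̄)² = 63.6364
r_1 = -31.3967 / 63.6364 = -0.493

-0.493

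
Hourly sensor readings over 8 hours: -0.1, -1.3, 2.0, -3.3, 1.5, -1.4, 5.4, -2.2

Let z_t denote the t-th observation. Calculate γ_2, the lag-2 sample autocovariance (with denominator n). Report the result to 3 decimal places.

2.871

Mean z̄ = (-0.1 − 1.3 + 2.0 − 3.3 + 1.5 − 1.4 + 5.4 − 2.2)/8 = 0.0750
Deviations: -0.1750, -1.3750, 1.9250, -3.3750, 1.4250, -1.4750, 5.3250, -2.2750
Σ_{t=1}^{6}(z_t−z̄)(z_{t+2}−z̄) = 22.9688
γ_2 = 22.9688 / 8 = 2.871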